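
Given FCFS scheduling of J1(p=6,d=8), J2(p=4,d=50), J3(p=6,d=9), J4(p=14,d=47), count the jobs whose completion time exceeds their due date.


Completion vs due date:
  J1: C=6, d=8 → on time
  J2: C=10, d=50 → on time
  J3: C=16, d=9 → TARDY
  J4: C=30, d=47 → on time
Tardy jobs: J3
Count = 1


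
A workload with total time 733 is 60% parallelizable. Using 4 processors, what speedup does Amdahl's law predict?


Amdahl's law: T_p = T × ((1-p) + p/N)
= 733 × ((1-0.6) + 0.6/4)
= 733 × (0.40 + 0.1500)
= 733 × 0.5500
= 403.15
Speedup = 733/403.15
= 1.82×


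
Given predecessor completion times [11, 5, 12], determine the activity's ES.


ES = max of all predecessor completion times
Predecessors: [11, 5, 12]
ES = max(11, 5, 12)
= 12


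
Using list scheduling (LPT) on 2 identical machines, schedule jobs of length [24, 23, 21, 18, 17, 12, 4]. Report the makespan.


Jobs (LPT sorted): [24, 23, 21, 18, 17, 12, 4]
Machines: 2
  J=24 → Machine 1 (load: 0+24=24)
  J=23 → Machine 2 (load: 0+23=23)
  J=21 → Machine 2 (load: 23+21=44)
  J=18 → Machine 1 (load: 24+18=42)
  J=17 → Machine 1 (load: 42+17=59)
  J=12 → Machine 2 (load: 44+12=56)
  J=4 → Machine 2 (load: 56+4=60)
Machine loads: [59, 60]
Makespan = max = 60 time units


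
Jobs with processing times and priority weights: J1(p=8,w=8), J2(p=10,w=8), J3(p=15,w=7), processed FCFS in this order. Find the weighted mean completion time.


Completion times:
  J1: C=8, w×C=8×8=64
  J2: C=18, w×C=8×18=144
  J3: C=33, w×C=7×33=231
Sum w×C = 439
Sum w = 23
Weighted avg = 439/23
= 19.09


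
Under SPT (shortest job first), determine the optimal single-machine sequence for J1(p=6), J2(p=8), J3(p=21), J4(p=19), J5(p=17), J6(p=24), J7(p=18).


SPT: sort by shortest processing time
  J1: p=6
  J2: p=8
  J5: p=17
  J7: p=18
  J4: p=19
  J3: p=21
  J6: p=24
Order: J1 → J2 → J5 → J7 → J4 → J3 → J6


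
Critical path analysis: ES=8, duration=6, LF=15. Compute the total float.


EF = ES + duration = 8 + 6 = 14
LS = LF - duration = 15 - 6 = 9
Total Float = LF - EF = 15 - 14
(or LS - ES = 9 - 8)
= 1


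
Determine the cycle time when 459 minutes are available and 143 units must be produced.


Cycle time = available time / demand
= 459 / 143
= 3.21 min/unit


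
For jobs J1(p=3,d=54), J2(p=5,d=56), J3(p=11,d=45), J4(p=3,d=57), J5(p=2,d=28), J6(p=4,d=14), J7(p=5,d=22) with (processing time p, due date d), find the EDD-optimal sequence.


EDD: sort by earliest due date
  J6: d=14, p=4
  J7: d=22, p=5
  J5: d=28, p=2
  J3: d=45, p=11
  J1: d=54, p=3
  J2: d=56, p=5
  J4: d=57, p=3
Order: J6 → J7 → J5 → J3 → J1 → J2 → J4


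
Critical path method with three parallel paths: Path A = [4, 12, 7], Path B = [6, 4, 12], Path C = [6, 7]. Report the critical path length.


Path A: 4 + 12 + 7 = 23
Path B: 6 + 4 + 12 = 22
Path C: 6 + 7 = 13
Critical path = longest = max(23, 22, 13)
= 23 (Path A)


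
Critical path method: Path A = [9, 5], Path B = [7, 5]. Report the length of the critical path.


Path A: 9 + 5 = 14
Path B: 7 + 5 = 12
Critical path = longest = max(14, 12)
= 14 (Path A)


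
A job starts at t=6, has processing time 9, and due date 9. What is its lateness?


Completion = 6 + 9 = 15
Lateness = C - d = 15 - 9
= 6


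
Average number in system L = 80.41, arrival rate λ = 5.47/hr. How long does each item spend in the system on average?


Little's law: L = λW → W = L / λ
= 80.41 / 5.47
= 14.70 hours


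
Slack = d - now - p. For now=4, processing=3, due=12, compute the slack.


Slack = due - current_time - processing
= 12 - 4 - 3
= 5


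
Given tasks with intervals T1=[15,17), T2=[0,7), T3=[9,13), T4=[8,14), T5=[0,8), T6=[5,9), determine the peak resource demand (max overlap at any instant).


Check each time point for overlaps:
  t=5: 3 tasks active (T2, T5, T6)
Max concurrent = 3


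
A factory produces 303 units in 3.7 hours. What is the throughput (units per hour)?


Throughput = units / time
= 303 / 3.7
= 81.9 units/hour


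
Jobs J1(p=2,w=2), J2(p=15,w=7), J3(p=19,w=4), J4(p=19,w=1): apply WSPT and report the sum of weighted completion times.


WSPT order (by p/w): J1 → J2 → J3 → J4
  J1: C=2, w·C=2×2=4
  J2: C=17, w·C=7×17=119
  J3: C=36, w·C=4×36=144
  J4: C=55, w·C=1×55=55
Σ w·C = 322
= 322


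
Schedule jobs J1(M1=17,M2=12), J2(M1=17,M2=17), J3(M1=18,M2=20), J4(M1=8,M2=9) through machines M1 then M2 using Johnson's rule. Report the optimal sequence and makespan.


Johnson's rule:
Group 1 (M1≤M2, sort by M1): ['J4', 'J2', 'J3']
Group 2 (M1>M2, sort desc M2): ['J1']
Sequence: J4 → J2 → J3 → J1
Makespan calculation:
  J4: M1 done=8, M2 done=17
  J2: M1 done=25, M2 done=42
  J3: M1 done=43, M2 done=63
  J1: M1 done=60, M2 done=75
= Sequence: J4 → J2 → J3 → J1, Makespan: 75


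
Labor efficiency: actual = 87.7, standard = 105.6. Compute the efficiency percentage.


Efficiency = (actual / standard) × 100
= (87.7 / 105.6) × 100
= 83.0%


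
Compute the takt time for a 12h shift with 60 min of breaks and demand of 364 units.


Available = 12×60 - 60 = 660 min
Takt time = 660 / 364
= 1.81 min/unit


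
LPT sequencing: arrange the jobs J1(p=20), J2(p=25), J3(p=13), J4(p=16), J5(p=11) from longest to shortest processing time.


LPT: sort by longest processing time first
  J2: p=25
  J1: p=20
  J4: p=16
  J3: p=13
  J5: p=11
Order: J2 → J1 → J4 → J3 → J5


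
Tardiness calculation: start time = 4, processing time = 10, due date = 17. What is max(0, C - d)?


Completion = start + processing = 4 + 10 = 14
Tardiness = max(0, C - d) = max(0, 14 - 17)
= max(0, -3)
= 0


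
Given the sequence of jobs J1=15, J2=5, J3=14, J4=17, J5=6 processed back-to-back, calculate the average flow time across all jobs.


Completion times:
  J1: completes at 15
  J2: completes at 20
  J3: completes at 34
  J4: completes at 51
  J5: completes at 57
Sum = 177
Average = 177/5
= 35.40


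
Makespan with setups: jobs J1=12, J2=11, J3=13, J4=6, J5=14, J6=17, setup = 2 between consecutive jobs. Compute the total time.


Makespan = Σ processing + (n-1) × setup
= (12 + 11 + 13 + 6 + 14 + 17) + (6-1)×2
= 73 + 10
= 83 time units


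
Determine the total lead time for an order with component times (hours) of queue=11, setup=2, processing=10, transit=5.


Lead time = queue + setup + processing + transit
= 11 + 2 + 10 + 5
= 28 hours


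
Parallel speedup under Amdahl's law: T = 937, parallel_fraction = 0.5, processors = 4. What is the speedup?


Amdahl's law: T_p = T × ((1-p) + p/N)
= 937 × ((1-0.5) + 0.5/4)
= 937 × (0.50 + 0.1250)
= 937 × 0.6250
= 585.62
Speedup = 937/585.62
= 1.60×


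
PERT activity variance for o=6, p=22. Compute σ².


σ² = ((p - o) / 6)² = (p - o)² / 36
= (22 - 6)² / 36
= 16² / 36
= 256 / 36
= 7.1111


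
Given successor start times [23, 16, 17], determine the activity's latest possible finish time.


LF = min of all successor start times
Successors start at: [23, 16, 17]
LF = min(23, 16, 17)
= 16


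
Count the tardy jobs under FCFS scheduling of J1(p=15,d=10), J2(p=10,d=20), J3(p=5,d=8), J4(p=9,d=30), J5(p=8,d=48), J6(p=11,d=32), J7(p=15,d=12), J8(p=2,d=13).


Completion vs due date:
  J1: C=15, d=10 → TARDY
  J2: C=25, d=20 → TARDY
  J3: C=30, d=8 → TARDY
  J4: C=39, d=30 → TARDY
  J5: C=47, d=48 → on time
  J6: C=58, d=32 → TARDY
  J7: C=73, d=12 → TARDY
  J8: C=75, d=13 → TARDY
Tardy jobs: J1, J2, J3, J4, J6, J7, J8
Count = 7


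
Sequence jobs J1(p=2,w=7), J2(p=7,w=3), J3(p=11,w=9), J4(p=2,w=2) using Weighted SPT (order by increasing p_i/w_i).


WSPT (Smith's rule): sort by p/w ascending
  J1: p/w = 2/7 = 0.286
  J4: p/w = 2/2 = 1.000
  J3: p/w = 11/9 = 1.222
  J2: p/w = 7/3 = 2.333
Order: J1 → J4 → J3 → J2


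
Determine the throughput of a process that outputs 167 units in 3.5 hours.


Throughput = units / time
= 167 / 3.5
= 47.7 units/hour


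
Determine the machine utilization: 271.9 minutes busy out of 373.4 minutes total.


Utilization = busy / total × 100
= 271.9 / 373.4 × 100
= 72.8%


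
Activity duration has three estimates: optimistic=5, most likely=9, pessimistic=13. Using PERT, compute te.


te = (o + 4m + p) / 6
= (5 + 4×9 + 13) / 6
= (5 + 36 + 13) / 6
= 54 / 6
= 9.00


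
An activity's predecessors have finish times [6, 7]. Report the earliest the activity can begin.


ES = max of all predecessor completion times
Predecessors: [6, 7]
ES = max(6, 7)
= 7


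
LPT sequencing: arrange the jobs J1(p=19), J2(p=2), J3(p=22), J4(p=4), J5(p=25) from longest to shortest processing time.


LPT: sort by longest processing time first
  J5: p=25
  J3: p=22
  J1: p=19
  J4: p=4
  J2: p=2
Order: J5 → J3 → J1 → J4 → J2


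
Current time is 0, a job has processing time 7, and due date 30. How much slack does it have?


Slack = due - current_time - processing
= 30 - 0 - 7
= 23


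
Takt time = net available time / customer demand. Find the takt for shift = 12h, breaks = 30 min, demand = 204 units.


Available = 12×60 - 30 = 690 min
Takt time = 690 / 204
= 3.38 min/unit


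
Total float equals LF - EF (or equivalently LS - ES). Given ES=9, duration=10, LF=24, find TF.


EF = ES + duration = 9 + 10 = 19
LS = LF - duration = 24 - 10 = 14
Total Float = LF - EF = 24 - 19
(or LS - ES = 14 - 9)
= 5


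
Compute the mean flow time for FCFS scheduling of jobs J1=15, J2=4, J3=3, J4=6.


Completion times:
  J1: completes at 15
  J2: completes at 19
  J3: completes at 22
  J4: completes at 28
Sum = 84
Average = 84/4
= 21.00


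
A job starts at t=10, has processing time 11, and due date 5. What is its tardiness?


Completion = start + processing = 10 + 11 = 21
Tardiness = max(0, C - d) = max(0, 21 - 5)
= max(0, 16)
= 16


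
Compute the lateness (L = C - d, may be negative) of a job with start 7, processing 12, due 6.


Completion = 7 + 12 = 19
Lateness = C - d = 19 - 6
= 13


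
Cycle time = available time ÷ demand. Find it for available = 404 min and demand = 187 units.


Cycle time = available time / demand
= 404 / 187
= 2.16 min/unit


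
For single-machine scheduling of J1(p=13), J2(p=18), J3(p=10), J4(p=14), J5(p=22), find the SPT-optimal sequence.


SPT: sort by shortest processing time
  J3: p=10
  J1: p=13
  J4: p=14
  J2: p=18
  J5: p=22
Order: J3 → J1 → J4 → J2 → J5


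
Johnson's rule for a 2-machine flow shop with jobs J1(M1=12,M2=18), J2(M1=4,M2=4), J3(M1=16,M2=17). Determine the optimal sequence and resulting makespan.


Johnson's rule:
Group 1 (M1≤M2, sort by M1): ['J2', 'J1', 'J3']
Group 2 (M1>M2, sort desc M2): []
Sequence: J2 → J1 → J3
Makespan calculation:
  J2: M1 done=4, M2 done=8
  J1: M1 done=16, M2 done=34
  J3: M1 done=32, M2 done=51
= Sequence: J2 → J1 → J3, Makespan: 51


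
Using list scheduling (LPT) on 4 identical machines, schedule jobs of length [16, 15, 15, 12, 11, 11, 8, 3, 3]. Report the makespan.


Jobs (LPT sorted): [16, 15, 15, 12, 11, 11, 8, 3, 3]
Machines: 4
  J=16 → Machine 1 (load: 0+16=16)
  J=15 → Machine 2 (load: 0+15=15)
  J=15 → Machine 3 (load: 0+15=15)
  J=12 → Machine 4 (load: 0+12=12)
  J=11 → Machine 4 (load: 12+11=23)
  J=11 → Machine 2 (load: 15+11=26)
  J=8 → Machine 3 (load: 15+8=23)
  J=3 → Machine 1 (load: 16+3=19)
  J=3 → Machine 1 (load: 19+3=22)
Machine loads: [22, 26, 23, 23]
Makespan = max = 26 time units


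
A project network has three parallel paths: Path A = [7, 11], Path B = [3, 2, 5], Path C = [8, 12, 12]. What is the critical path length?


Path A: 7 + 11 = 18
Path B: 3 + 2 + 5 = 10
Path C: 8 + 12 + 12 = 32
Critical path = longest = max(18, 10, 32)
= 32 (Path C)


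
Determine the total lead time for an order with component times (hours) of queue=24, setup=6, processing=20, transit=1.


Lead time = queue + setup + processing + transit
= 24 + 6 + 20 + 1
= 51 hours


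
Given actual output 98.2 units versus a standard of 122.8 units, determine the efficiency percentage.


Efficiency = (actual / standard) × 100
= (98.2 / 122.8) × 100
= 80.0%


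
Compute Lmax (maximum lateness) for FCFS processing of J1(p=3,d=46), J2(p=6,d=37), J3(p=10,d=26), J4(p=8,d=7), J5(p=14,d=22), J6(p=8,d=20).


Lateness per job (L = C - d):
  J1: C=3, d=46, L=-43
  J2: C=9, d=37, L=-28
  J3: C=19, d=26, L=-7
  J4: C=27, d=7, L=20
  J5: C=41, d=22, L=19
  J6: C=49, d=20, L=29
Lmax = max(-43, -28, -7, 20, 19, 29)
= 29


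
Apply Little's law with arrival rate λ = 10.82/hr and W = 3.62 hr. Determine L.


Little's law: L = λ × W
= 10.82 × 3.62
= 39.17


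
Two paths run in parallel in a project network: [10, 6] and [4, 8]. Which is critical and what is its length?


Path A: 10 + 6 = 16
Path B: 4 + 8 = 12
Critical path = longest = max(16, 12)
= 16 (Path A)


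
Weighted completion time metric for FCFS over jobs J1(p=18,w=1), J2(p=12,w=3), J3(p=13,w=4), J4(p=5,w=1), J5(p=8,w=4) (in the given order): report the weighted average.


Completion times:
  J1: C=18, w×C=1×18=18
  J2: C=30, w×C=3×30=90
  J3: C=43, w×C=4×43=172
  J4: C=48, w×C=1×48=48
  J5: C=56, w×C=4×56=224
Sum w×C = 552
Sum w = 13
Weighted avg = 552/13
= 42.46


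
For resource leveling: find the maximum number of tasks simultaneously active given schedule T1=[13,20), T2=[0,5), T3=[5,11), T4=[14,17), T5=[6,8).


Check each time point for overlaps:
  t=6: 2 tasks active (T3, T5)
Max concurrent = 2


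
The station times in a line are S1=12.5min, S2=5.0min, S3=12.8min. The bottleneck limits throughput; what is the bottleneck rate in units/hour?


Bottleneck = longest station time
Station times: [12.5, 5.0, 12.8]
Max = 12.8 min
Rate = 60 / 12.8
= 4.69 units/hour (bottleneck: 12.8min)


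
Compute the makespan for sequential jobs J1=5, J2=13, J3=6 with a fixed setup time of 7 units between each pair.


Makespan = Σ processing + (n-1) × setup
= (5 + 13 + 6) + (3-1)×7
= 24 + 14
= 38 time units


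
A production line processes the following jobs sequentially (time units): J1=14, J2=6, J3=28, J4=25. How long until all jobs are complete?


Sequential makespan: sum all processing times
= 14 + 6 + 28 + 25
= 73 time units


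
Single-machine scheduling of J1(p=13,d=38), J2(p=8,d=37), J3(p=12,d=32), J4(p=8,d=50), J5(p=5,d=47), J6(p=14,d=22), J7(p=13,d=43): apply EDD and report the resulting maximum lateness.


EDD order: J6 → J3 → J2 → J1 → J7 → J5 → J4
Completion and lateness:
  J6: C=14, d=22, L=14-22=-8
  J3: C=26, d=32, L=26-32=-6
  J2: C=34, d=37, L=34-37=-3
  J1: C=47, d=38, L=47-38=9
  J7: C=60, d=43, L=60-43=17
  J5: C=65, d=47, L=65-47=18
  J4: C=73, d=50, L=73-50=23
Lmax = max(-8, -6, -3, 9, 17, 18, 23)
= 23


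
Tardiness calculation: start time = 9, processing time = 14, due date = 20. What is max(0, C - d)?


Completion = start + processing = 9 + 14 = 23
Tardiness = max(0, C - d) = max(0, 23 - 20)
= max(0, 3)
= 3


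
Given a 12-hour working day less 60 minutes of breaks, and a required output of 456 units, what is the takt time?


Available = 12×60 - 60 = 660 min
Takt time = 660 / 456
= 1.45 min/unit


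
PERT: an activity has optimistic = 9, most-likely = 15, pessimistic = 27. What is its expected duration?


te = (o + 4m + p) / 6
= (9 + 4×15 + 27) / 6
= (9 + 60 + 27) / 6
= 96 / 6
= 16.00


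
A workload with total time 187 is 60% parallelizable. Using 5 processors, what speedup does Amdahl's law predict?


Amdahl's law: T_p = T × ((1-p) + p/N)
= 187 × ((1-0.6) + 0.6/5)
= 187 × (0.40 + 0.1200)
= 187 × 0.5200
= 97.24
Speedup = 187/97.24
= 1.92×


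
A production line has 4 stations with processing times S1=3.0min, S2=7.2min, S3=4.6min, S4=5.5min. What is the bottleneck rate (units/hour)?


Bottleneck = longest station time
Station times: [3.0, 7.2, 4.6, 5.5]
Max = 7.2 min
Rate = 60 / 7.2
= 8.33 units/hour (bottleneck: 7.2min)


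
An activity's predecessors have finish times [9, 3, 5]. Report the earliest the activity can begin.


ES = max of all predecessor completion times
Predecessors: [9, 3, 5]
ES = max(9, 3, 5)
= 9


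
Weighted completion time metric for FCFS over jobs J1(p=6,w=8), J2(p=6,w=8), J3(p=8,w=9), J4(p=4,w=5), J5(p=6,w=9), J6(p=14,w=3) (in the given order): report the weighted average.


Completion times:
  J1: C=6, w×C=8×6=48
  J2: C=12, w×C=8×12=96
  J3: C=20, w×C=9×20=180
  J4: C=24, w×C=5×24=120
  J5: C=30, w×C=9×30=270
  J6: C=44, w×C=3×44=132
Sum w×C = 846
Sum w = 42
Weighted avg = 846/42
= 20.14


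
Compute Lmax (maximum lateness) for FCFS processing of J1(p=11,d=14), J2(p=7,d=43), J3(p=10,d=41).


Lateness per job (L = C - d):
  J1: C=11, d=14, L=-3
  J2: C=18, d=43, L=-25
  J3: C=28, d=41, L=-13
Lmax = max(-3, -25, -13)
= -3


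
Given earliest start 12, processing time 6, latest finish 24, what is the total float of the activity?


EF = ES + duration = 12 + 6 = 18
LS = LF - duration = 24 - 6 = 18
Total Float = LF - EF = 24 - 18
(or LS - ES = 18 - 12)
= 6


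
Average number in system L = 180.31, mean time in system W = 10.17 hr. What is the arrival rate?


Little's law: L = λW → λ = L / W
= 180.31 / 10.17
= 17.73 per hour


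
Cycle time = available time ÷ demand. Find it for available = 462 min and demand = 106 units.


Cycle time = available time / demand
= 462 / 106
= 4.36 min/unit


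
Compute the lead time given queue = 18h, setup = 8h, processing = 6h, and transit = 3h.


Lead time = queue + setup + processing + transit
= 18 + 8 + 6 + 3
= 35 hours


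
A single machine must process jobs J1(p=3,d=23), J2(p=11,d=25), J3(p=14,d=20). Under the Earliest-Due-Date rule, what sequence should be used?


EDD: sort by earliest due date
  J3: d=20, p=14
  J1: d=23, p=3
  J2: d=25, p=11
Order: J3 → J1 → J2


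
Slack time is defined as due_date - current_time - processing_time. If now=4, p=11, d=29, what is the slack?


Slack = due - current_time - processing
= 29 - 4 - 11
= 14


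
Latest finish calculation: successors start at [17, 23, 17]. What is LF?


LF = min of all successor start times
Successors start at: [17, 23, 17]
LF = min(17, 23, 17)
= 17


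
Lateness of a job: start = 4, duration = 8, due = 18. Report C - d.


Completion = 4 + 8 = 12
Lateness = C - d = 12 - 18
= -6


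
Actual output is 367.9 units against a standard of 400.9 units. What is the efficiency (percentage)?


Efficiency = (actual / standard) × 100
= (367.9 / 400.9) × 100
= 91.8%


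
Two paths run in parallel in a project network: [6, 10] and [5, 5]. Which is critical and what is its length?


Path A: 6 + 10 = 16
Path B: 5 + 5 = 10
Critical path = longest = max(16, 10)
= 16 (Path A)


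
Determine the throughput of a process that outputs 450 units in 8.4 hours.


Throughput = units / time
= 450 / 8.4
= 53.6 units/hour


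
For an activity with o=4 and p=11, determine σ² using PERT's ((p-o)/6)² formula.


σ² = ((p - o) / 6)² = (p - o)² / 36
= (11 - 4)² / 36
= 7² / 36
= 49 / 36
= 1.3611


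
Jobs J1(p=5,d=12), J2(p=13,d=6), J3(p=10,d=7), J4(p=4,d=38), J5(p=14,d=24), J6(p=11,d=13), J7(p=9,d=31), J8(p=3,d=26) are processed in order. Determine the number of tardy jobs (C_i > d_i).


Completion vs due date:
  J1: C=5, d=12 → on time
  J2: C=18, d=6 → TARDY
  J3: C=28, d=7 → TARDY
  J4: C=32, d=38 → on time
  J5: C=46, d=24 → TARDY
  J6: C=57, d=13 → TARDY
  J7: C=66, d=31 → TARDY
  J8: C=69, d=26 → TARDY
Tardy jobs: J2, J3, J5, J6, J7, J8
Count = 6


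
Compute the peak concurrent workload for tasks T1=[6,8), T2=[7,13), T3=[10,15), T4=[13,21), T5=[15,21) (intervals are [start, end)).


Check each time point for overlaps:
  t=7: 2 tasks active (T1, T2)
Max concurrent = 2


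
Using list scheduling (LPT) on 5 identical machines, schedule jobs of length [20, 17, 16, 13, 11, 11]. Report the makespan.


Jobs (LPT sorted): [20, 17, 16, 13, 11, 11]
Machines: 5
  J=20 → Machine 1 (load: 0+20=20)
  J=17 → Machine 2 (load: 0+17=17)
  J=16 → Machine 3 (load: 0+16=16)
  J=13 → Machine 4 (load: 0+13=13)
  J=11 → Machine 5 (load: 0+11=11)
  J=11 → Machine 5 (load: 11+11=22)
Machine loads: [20, 17, 16, 13, 22]
Makespan = max = 22 time units


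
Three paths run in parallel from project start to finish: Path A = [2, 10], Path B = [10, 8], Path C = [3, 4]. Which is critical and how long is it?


Path A: 2 + 10 = 12
Path B: 10 + 8 = 18
Path C: 3 + 4 = 7
Critical path = longest = max(12, 18, 7)
= 18 (Path B)


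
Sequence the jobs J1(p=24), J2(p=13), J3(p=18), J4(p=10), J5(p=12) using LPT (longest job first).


LPT: sort by longest processing time first
  J1: p=24
  J3: p=18
  J2: p=13
  J5: p=12
  J4: p=10
Order: J1 → J3 → J2 → J5 → J4


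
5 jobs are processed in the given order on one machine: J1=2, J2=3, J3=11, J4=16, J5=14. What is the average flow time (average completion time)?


Completion times:
  J1: completes at 2
  J2: completes at 5
  J3: completes at 16
  J4: completes at 32
  J5: completes at 46
Sum = 101
Average = 101/5
= 20.20


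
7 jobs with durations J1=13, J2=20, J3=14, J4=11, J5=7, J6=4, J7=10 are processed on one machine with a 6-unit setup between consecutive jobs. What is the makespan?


Makespan = Σ processing + (n-1) × setup
= (13 + 20 + 14 + 11 + 7 + 4 + 10) + (7-1)×6
= 79 + 36
= 115 time units


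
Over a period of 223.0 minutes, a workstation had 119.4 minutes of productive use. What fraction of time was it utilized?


Utilization = busy / total × 100
= 119.4 / 223.0 × 100
= 53.5%


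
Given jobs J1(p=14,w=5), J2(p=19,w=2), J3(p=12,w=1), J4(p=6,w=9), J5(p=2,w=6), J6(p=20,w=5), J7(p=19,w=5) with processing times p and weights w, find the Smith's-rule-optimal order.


WSPT (Smith's rule): sort by p/w ascending
  J5: p/w = 2/6 = 0.333
  J4: p/w = 6/9 = 0.667
  J1: p/w = 14/5 = 2.800
  J7: p/w = 19/5 = 3.800
  J6: p/w = 20/5 = 4.000
  J2: p/w = 19/2 = 9.500
  J3: p/w = 12/1 = 12.000
Order: J5 → J4 → J1 → J7 → J6 → J2 → J3


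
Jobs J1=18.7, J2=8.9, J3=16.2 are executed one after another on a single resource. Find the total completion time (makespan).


Sequential makespan: sum all processing times
= 18.7 + 8.9 + 16.2
= 43.8 time units


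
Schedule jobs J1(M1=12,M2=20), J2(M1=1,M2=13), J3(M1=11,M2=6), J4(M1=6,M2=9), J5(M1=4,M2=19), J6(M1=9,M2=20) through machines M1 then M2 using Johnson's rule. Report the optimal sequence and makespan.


Johnson's rule:
Group 1 (M1≤M2, sort by M1): ['J2', 'J5', 'J4', 'J6', 'J1']
Group 2 (M1>M2, sort desc M2): ['J3']
Sequence: J2 → J5 → J4 → J6 → J1 → J3
Makespan calculation:
  J2: M1 done=1, M2 done=14
  J5: M1 done=5, M2 done=33
  J4: M1 done=11, M2 done=42
  J6: M1 done=20, M2 done=62
  J1: M1 done=32, M2 done=82
  J3: M1 done=43, M2 done=88
= Sequence: J2 → J5 → J4 → J6 → J1 → J3, Makespan: 88


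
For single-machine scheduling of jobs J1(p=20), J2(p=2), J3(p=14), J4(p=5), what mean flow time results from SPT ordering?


SPT order: J2 → J4 → J3 → J1
Completion times:
  J2: C=2
  J4: C=7
  J3: C=21
  J1: C=41
Sum = 71, n = 4
Mean flow = 71/4
= 17.75


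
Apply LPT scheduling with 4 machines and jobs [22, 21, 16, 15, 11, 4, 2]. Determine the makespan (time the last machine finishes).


Jobs (LPT sorted): [22, 21, 16, 15, 11, 4, 2]
Machines: 4
  J=22 → Machine 1 (load: 0+22=22)
  J=21 → Machine 2 (load: 0+21=21)
  J=16 → Machine 3 (load: 0+16=16)
  J=15 → Machine 4 (load: 0+15=15)
  J=11 → Machine 4 (load: 15+11=26)
  J=4 → Machine 3 (load: 16+4=20)
  J=2 → Machine 3 (load: 20+2=22)
Machine loads: [22, 21, 22, 26]
Makespan = max = 26 time units


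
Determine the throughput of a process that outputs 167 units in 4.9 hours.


Throughput = units / time
= 167 / 4.9
= 34.1 units/hour


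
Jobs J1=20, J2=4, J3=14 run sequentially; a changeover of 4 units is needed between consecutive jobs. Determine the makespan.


Makespan = Σ processing + (n-1) × setup
= (20 + 4 + 14) + (3-1)×4
= 38 + 8
= 46 time units


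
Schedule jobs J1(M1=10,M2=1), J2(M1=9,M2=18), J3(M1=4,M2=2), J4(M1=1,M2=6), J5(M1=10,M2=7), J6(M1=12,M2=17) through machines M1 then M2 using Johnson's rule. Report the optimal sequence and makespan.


Johnson's rule:
Group 1 (M1≤M2, sort by M1): ['J4', 'J2', 'J6']
Group 2 (M1>M2, sort desc M2): ['J5', 'J3', 'J1']
Sequence: J4 → J2 → J6 → J5 → J3 → J1
Makespan calculation:
  J4: M1 done=1, M2 done=7
  J2: M1 done=10, M2 done=28
  J6: M1 done=22, M2 done=45
  J5: M1 done=32, M2 done=52
  J3: M1 done=36, M2 done=54
  J1: M1 done=46, M2 done=55
= Sequence: J4 → J2 → J6 → J5 → J3 → J1, Makespan: 55


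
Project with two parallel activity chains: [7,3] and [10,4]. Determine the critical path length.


Path A: 7 + 3 = 10
Path B: 10 + 4 = 14
Critical path = longest = max(10, 14)
= 14 (Path B)


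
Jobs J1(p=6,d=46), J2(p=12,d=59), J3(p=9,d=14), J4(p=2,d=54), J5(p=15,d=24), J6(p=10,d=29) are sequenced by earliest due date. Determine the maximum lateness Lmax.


EDD order: J3 → J5 → J6 → J1 → J4 → J2
Completion and lateness:
  J3: C=9, d=14, L=9-14=-5
  J5: C=24, d=24, L=24-24=0
  J6: C=34, d=29, L=34-29=5
  J1: C=40, d=46, L=40-46=-6
  J4: C=42, d=54, L=42-54=-12
  J2: C=54, d=59, L=54-59=-5
Lmax = max(-5, 0, 5, -6, -12, -5)
= 5


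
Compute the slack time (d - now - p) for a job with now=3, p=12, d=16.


Slack = due - current_time - processing
= 16 - 3 - 12
= 1


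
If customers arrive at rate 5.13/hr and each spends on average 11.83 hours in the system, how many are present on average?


Little's law: L = λ × W
= 5.13 × 11.83
= 60.69


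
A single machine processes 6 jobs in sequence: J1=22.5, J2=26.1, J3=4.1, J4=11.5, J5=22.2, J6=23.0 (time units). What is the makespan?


Sequential makespan: sum all processing times
= 22.5 + 26.1 + 4.1 + 11.5 + 22.2 + 23.0
= 109.4 time units


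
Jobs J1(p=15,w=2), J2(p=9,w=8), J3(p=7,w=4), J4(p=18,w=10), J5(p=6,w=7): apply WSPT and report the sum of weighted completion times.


WSPT order (by p/w): J5 → J2 → J3 → J4 → J1
  J5: C=6, w·C=7×6=42
  J2: C=15, w·C=8×15=120
  J3: C=22, w·C=4×22=88
  J4: C=40, w·C=10×40=400
  J1: C=55, w·C=2×55=110
Σ w·C = 760
= 760


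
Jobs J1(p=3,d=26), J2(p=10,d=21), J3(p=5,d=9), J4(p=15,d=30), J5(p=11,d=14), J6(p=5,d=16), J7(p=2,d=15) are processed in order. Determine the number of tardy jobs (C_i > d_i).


Completion vs due date:
  J1: C=3, d=26 → on time
  J2: C=13, d=21 → on time
  J3: C=18, d=9 → TARDY
  J4: C=33, d=30 → TARDY
  J5: C=44, d=14 → TARDY
  J6: C=49, d=16 → TARDY
  J7: C=51, d=15 → TARDY
Tardy jobs: J3, J4, J5, J6, J7
Count = 5


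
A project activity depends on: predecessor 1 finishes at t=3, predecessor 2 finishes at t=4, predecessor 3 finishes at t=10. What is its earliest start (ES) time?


ES = max of all predecessor completion times
Predecessors: [3, 4, 10]
ES = max(3, 4, 10)
= 10


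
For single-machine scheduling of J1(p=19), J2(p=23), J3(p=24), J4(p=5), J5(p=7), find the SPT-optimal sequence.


SPT: sort by shortest processing time
  J4: p=5
  J5: p=7
  J1: p=19
  J2: p=23
  J3: p=24
Order: J4 → J5 → J1 → J2 → J3


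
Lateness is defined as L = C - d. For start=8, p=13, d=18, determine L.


Completion = 8 + 13 = 21
Lateness = C - d = 21 - 18
= 3


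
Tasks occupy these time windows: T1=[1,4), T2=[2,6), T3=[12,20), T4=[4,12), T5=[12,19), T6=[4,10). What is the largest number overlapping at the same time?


Check each time point for overlaps:
  t=4: 3 tasks active (T2, T4, T6)
Max concurrent = 3


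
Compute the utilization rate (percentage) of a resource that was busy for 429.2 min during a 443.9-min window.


Utilization = busy / total × 100
= 429.2 / 443.9 × 100
= 96.7%


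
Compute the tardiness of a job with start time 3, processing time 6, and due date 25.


Completion = start + processing = 3 + 6 = 9
Tardiness = max(0, C - d) = max(0, 9 - 25)
= max(0, -16)
= 0


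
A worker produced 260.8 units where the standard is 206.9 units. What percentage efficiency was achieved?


Efficiency = (actual / standard) × 100
= (260.8 / 206.9) × 100
= 126.1%


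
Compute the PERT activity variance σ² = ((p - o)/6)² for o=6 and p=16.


σ² = ((p - o) / 6)² = (p - o)² / 36
= (16 - 6)² / 36
= 10² / 36
= 100 / 36
= 2.7778


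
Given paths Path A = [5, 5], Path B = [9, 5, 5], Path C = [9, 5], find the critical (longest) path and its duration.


Path A: 5 + 5 = 10
Path B: 9 + 5 + 5 = 19
Path C: 9 + 5 = 14
Critical path = longest = max(10, 19, 14)
= 19 (Path B)


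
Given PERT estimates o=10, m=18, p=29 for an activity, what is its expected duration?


te = (o + 4m + p) / 6
= (10 + 4×18 + 29) / 6
= (10 + 72 + 29) / 6
= 111 / 6
= 18.50


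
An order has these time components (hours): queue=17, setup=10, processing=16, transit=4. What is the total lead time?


Lead time = queue + setup + processing + transit
= 17 + 10 + 16 + 4
= 47 hours


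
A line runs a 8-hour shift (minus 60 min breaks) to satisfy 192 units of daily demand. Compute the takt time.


Available = 8×60 - 60 = 420 min
Takt time = 420 / 192
= 2.19 min/unit


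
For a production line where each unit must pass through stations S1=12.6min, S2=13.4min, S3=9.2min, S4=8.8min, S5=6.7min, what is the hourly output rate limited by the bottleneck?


Bottleneck = longest station time
Station times: [12.6, 13.4, 9.2, 8.8, 6.7]
Max = 13.4 min
Rate = 60 / 13.4
= 4.48 units/hour (bottleneck: 13.4min)


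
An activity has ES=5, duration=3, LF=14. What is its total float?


EF = ES + duration = 5 + 3 = 8
LS = LF - duration = 14 - 3 = 11
Total Float = LF - EF = 14 - 8
(or LS - ES = 11 - 5)
= 6


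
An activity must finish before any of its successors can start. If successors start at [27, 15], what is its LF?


LF = min of all successor start times
Successors start at: [27, 15]
LF = min(27, 15)
= 15


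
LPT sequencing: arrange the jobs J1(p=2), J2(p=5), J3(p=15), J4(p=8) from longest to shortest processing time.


LPT: sort by longest processing time first
  J3: p=15
  J4: p=8
  J2: p=5
  J1: p=2
Order: J3 → J4 → J2 → J1


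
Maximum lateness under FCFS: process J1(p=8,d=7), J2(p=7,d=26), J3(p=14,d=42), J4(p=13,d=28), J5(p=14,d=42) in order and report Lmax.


Lateness per job (L = C - d):
  J1: C=8, d=7, L=1
  J2: C=15, d=26, L=-11
  J3: C=29, d=42, L=-13
  J4: C=42, d=28, L=14
  J5: C=56, d=42, L=14
Lmax = max(1, -11, -13, 14, 14)
= 14


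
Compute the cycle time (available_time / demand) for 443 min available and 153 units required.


Cycle time = available time / demand
= 443 / 153
= 2.90 min/unit


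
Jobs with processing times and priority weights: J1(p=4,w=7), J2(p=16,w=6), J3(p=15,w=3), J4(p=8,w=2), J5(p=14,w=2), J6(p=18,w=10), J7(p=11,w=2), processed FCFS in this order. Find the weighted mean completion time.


Completion times:
  J1: C=4, w×C=7×4=28
  J2: C=20, w×C=6×20=120
  J3: C=35, w×C=3×35=105
  J4: C=43, w×C=2×43=86
  J5: C=57, w×C=2×57=114
  J6: C=75, w×C=10×75=750
  J7: C=86, w×C=2×86=172
Sum w×C = 1375
Sum w = 32
Weighted avg = 1375/32
= 42.97


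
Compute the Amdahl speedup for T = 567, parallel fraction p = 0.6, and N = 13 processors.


Amdahl's law: T_p = T × ((1-p) + p/N)
= 567 × ((1-0.6) + 0.6/13)
= 567 × (0.40 + 0.0462)
= 567 × 0.4462
= 252.97
Speedup = 567/252.97
= 2.24×


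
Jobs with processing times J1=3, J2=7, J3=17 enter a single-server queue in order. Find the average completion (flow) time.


Completion times:
  J1: completes at 3
  J2: completes at 10
  J3: completes at 27
Sum = 40
Average = 40/3
= 13.33


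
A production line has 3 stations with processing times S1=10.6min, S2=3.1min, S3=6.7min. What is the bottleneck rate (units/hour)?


Bottleneck = longest station time
Station times: [10.6, 3.1, 6.7]
Max = 10.6 min
Rate = 60 / 10.6
= 5.66 units/hour (bottleneck: 10.6min)


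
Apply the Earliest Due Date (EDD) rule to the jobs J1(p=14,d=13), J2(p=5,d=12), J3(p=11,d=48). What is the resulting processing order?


EDD: sort by earliest due date
  J2: d=12, p=5
  J1: d=13, p=14
  J3: d=48, p=11
Order: J2 → J1 → J3


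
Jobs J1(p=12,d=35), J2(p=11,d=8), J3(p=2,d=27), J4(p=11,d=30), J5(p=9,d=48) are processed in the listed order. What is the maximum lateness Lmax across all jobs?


Lateness per job (L = C - d):
  J1: C=12, d=35, L=-23
  J2: C=23, d=8, L=15
  J3: C=25, d=27, L=-2
  J4: C=36, d=30, L=6
  J5: C=45, d=48, L=-3
Lmax = max(-23, 15, -2, 6, -3)
= 15


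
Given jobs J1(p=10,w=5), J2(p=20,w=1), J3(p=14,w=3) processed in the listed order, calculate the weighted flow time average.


Completion times:
  J1: C=10, w×C=5×10=50
  J2: C=30, w×C=1×30=30
  J3: C=44, w×C=3×44=132
Sum w×C = 212
Sum w = 9
Weighted avg = 212/9
= 23.56


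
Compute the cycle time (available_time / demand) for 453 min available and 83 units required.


Cycle time = available time / demand
= 453 / 83
= 5.46 min/unit


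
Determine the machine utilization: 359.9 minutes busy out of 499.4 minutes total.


Utilization = busy / total × 100
= 359.9 / 499.4 × 100
= 72.1%


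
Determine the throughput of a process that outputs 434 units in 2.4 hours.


Throughput = units / time
= 434 / 2.4
= 180.8 units/hour


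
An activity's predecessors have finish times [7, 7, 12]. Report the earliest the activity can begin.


ES = max of all predecessor completion times
Predecessors: [7, 7, 12]
ES = max(7, 7, 12)
= 12


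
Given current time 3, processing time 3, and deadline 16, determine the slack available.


Slack = due - current_time - processing
= 16 - 3 - 3
= 10


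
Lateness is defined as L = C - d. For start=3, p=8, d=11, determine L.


Completion = 3 + 8 = 11
Lateness = C - d = 11 - 11
= 0


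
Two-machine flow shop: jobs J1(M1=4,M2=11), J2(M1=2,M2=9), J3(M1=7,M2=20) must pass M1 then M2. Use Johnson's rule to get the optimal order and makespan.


Johnson's rule:
Group 1 (M1≤M2, sort by M1): ['J2', 'J1', 'J3']
Group 2 (M1>M2, sort desc M2): []
Sequence: J2 → J1 → J3
Makespan calculation:
  J2: M1 done=2, M2 done=11
  J1: M1 done=6, M2 done=22
  J3: M1 done=13, M2 done=42
= Sequence: J2 → J1 → J3, Makespan: 42


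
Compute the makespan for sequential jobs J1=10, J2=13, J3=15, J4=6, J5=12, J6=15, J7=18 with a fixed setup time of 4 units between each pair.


Makespan = Σ processing + (n-1) × setup
= (10 + 13 + 15 + 6 + 12 + 15 + 18) + (7-1)×4
= 89 + 24
= 113 time units


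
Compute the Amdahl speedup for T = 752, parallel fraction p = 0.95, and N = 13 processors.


Amdahl's law: T_p = T × ((1-p) + p/N)
= 752 × ((1-0.95) + 0.95/13)
= 752 × (0.05 + 0.0731)
= 752 × 0.1231
= 92.55
Speedup = 752/92.55
= 8.12×


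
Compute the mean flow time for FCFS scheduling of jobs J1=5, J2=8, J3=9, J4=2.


Completion times:
  J1: completes at 5
  J2: completes at 13
  J3: completes at 22
  J4: completes at 24
Sum = 64
Average = 64/4
= 16.00


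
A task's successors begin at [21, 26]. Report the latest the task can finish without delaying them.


LF = min of all successor start times
Successors start at: [21, 26]
LF = min(21, 26)
= 21


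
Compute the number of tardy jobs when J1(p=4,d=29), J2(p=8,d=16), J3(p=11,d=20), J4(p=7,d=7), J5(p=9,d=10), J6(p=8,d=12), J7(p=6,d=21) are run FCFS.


Completion vs due date:
  J1: C=4, d=29 → on time
  J2: C=12, d=16 → on time
  J3: C=23, d=20 → TARDY
  J4: C=30, d=7 → TARDY
  J5: C=39, d=10 → TARDY
  J6: C=47, d=12 → TARDY
  J7: C=53, d=21 → TARDY
Tardy jobs: J3, J4, J5, J6, J7
Count = 5


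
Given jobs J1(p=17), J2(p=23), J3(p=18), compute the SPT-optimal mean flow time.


SPT order: J1 → J3 → J2
Completion times:
  J1: C=17
  J3: C=35
  J2: C=58
Sum = 110, n = 3
Mean flow = 110/3
= 36.67


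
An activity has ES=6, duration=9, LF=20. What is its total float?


EF = ES + duration = 6 + 9 = 15
LS = LF - duration = 20 - 9 = 11
Total Float = LF - EF = 20 - 15
(or LS - ES = 11 - 6)
= 5


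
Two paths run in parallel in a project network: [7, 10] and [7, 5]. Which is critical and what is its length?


Path A: 7 + 10 = 17
Path B: 7 + 5 = 12
Critical path = longest = max(17, 12)
= 17 (Path A)


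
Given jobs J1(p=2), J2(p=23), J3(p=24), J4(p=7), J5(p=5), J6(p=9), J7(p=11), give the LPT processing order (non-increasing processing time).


LPT: sort by longest processing time first
  J3: p=24
  J2: p=23
  J7: p=11
  J6: p=9
  J4: p=7
  J5: p=5
  J1: p=2
Order: J3 → J2 → J7 → J6 → J4 → J5 → J1


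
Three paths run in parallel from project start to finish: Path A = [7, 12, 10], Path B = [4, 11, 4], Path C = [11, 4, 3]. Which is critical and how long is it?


Path A: 7 + 12 + 10 = 29
Path B: 4 + 11 + 4 = 19
Path C: 11 + 4 + 3 = 18
Critical path = longest = max(29, 19, 18)
= 29 (Path A)


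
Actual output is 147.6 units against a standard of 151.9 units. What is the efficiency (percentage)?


Efficiency = (actual / standard) × 100
= (147.6 / 151.9) × 100
= 97.2%


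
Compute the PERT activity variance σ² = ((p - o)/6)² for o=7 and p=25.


σ² = ((p - o) / 6)² = (p - o)² / 36
= (25 - 7)² / 36
= 18² / 36
= 324 / 36
= 9.0000


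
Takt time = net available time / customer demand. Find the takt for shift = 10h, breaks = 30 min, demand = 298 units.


Available = 10×60 - 30 = 570 min
Takt time = 570 / 298
= 1.91 min/unit


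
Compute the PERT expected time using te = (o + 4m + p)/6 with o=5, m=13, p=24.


te = (o + 4m + p) / 6
= (5 + 4×13 + 24) / 6
= (5 + 52 + 24) / 6
= 81 / 6
= 13.50


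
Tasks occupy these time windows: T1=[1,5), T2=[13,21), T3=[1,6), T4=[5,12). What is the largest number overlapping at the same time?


Check each time point for overlaps:
  t=1: 2 tasks active (T1, T3)
Max concurrent = 2


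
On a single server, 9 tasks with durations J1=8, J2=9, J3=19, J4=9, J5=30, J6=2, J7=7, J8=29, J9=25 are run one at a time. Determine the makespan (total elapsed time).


Sequential makespan: sum all processing times
= 8 + 9 + 19 + 9 + 30 + 2 + 7 + 29 + 25
= 138 time units


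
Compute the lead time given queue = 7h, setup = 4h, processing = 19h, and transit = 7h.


Lead time = queue + setup + processing + transit
= 7 + 4 + 19 + 7
= 37 hours


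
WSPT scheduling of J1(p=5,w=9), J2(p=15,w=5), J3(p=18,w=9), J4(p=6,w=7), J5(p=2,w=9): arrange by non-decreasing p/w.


WSPT (Smith's rule): sort by p/w ascending
  J5: p/w = 2/9 = 0.222
  J1: p/w = 5/9 = 0.556
  J4: p/w = 6/7 = 0.857
  J3: p/w = 18/9 = 2.000
  J2: p/w = 15/5 = 3.000
Order: J5 → J1 → J4 → J3 → J2


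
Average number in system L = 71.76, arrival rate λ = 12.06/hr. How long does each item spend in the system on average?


Little's law: L = λW → W = L / λ
= 71.76 / 12.06
= 5.95 hours


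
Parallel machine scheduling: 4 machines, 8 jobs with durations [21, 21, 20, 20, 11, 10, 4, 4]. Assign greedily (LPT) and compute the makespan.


Jobs (LPT sorted): [21, 21, 20, 20, 11, 10, 4, 4]
Machines: 4
  J=21 → Machine 1 (load: 0+21=21)
  J=21 → Machine 2 (load: 0+21=21)
  J=20 → Machine 3 (load: 0+20=20)
  J=20 → Machine 4 (load: 0+20=20)
  J=11 → Machine 3 (load: 20+11=31)
  J=10 → Machine 4 (load: 20+10=30)
  J=4 → Machine 1 (load: 21+4=25)
  J=4 → Machine 2 (load: 21+4=25)
Machine loads: [25, 25, 31, 30]
Makespan = max = 31 time units


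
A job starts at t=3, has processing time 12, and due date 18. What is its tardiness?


Completion = start + processing = 3 + 12 = 15
Tardiness = max(0, C - d) = max(0, 15 - 18)
= max(0, -3)
= 0


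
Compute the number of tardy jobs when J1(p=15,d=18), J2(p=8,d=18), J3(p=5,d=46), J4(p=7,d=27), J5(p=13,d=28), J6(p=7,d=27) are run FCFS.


Completion vs due date:
  J1: C=15, d=18 → on time
  J2: C=23, d=18 → TARDY
  J3: C=28, d=46 → on time
  J4: C=35, d=27 → TARDY
  J5: C=48, d=28 → TARDY
  J6: C=55, d=27 → TARDY
Tardy jobs: J2, J4, J5, J6
Count = 4
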